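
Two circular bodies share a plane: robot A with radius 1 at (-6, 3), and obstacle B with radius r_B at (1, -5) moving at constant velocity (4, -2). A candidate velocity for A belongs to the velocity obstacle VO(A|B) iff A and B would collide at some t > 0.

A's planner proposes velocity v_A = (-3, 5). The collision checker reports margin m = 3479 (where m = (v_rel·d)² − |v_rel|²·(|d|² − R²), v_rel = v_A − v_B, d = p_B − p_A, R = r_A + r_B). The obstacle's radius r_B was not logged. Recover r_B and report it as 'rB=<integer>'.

m = 3479
d = (7, -8);  v_rel = (-7, 7),  |v_rel|² = 98
v_rel×d = (-7)·(-8) − (7)·(7) = 7
since m = R²·98 − 7²:  R² = (49 + 3479) / 98 = 36
R = √36 = 6  ⇒  r_B = 6 − 1 = 5

rB=5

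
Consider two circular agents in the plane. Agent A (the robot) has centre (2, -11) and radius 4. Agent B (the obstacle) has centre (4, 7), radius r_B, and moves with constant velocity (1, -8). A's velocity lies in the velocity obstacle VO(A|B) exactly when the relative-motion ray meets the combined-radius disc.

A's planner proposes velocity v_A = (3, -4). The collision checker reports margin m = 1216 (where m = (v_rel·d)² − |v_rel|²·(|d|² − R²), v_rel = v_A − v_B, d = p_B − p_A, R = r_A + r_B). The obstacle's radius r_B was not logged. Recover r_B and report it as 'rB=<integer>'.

m = 1216
d = (2, 18);  v_rel = (2, 4),  |v_rel|² = 20
v_rel×d = (2)·(18) − (4)·(2) = 28
since m = R²·20 − 28²:  R² = (784 + 1216) / 20 = 100
R = √100 = 10  ⇒  r_B = 10 − 4 = 6

rB=6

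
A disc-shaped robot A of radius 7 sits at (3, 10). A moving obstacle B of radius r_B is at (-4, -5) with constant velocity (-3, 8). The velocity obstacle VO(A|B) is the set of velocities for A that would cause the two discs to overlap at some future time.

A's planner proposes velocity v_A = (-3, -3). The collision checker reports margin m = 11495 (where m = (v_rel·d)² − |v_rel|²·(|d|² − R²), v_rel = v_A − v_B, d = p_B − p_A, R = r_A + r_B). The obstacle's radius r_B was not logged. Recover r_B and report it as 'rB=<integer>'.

m = 11495
d = (-7, -15);  v_rel = (0, -11),  |v_rel|² = 121
v_rel×d = (0)·(-15) − (-11)·(-7) = -77
since m = R²·121 − (-77)²:  R² = (5929 + 11495) / 121 = 144
R = √144 = 12  ⇒  r_B = 12 − 7 = 5

rB=5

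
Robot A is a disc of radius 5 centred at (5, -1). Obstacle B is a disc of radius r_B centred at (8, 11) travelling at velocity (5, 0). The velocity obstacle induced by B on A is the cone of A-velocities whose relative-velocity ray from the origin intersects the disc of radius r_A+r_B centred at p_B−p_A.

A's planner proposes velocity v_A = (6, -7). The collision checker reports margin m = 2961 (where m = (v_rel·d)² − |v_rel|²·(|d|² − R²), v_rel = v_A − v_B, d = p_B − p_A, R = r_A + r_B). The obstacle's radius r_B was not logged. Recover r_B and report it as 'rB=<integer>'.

m = 2961
d = (3, 12);  v_rel = (1, -7),  |v_rel|² = 50
v_rel×d = (1)·(12) − (-7)·(3) = 33
since m = R²·50 − 33²:  R² = (1089 + 2961) / 50 = 81
R = √81 = 9  ⇒  r_B = 9 − 5 = 4

rB=4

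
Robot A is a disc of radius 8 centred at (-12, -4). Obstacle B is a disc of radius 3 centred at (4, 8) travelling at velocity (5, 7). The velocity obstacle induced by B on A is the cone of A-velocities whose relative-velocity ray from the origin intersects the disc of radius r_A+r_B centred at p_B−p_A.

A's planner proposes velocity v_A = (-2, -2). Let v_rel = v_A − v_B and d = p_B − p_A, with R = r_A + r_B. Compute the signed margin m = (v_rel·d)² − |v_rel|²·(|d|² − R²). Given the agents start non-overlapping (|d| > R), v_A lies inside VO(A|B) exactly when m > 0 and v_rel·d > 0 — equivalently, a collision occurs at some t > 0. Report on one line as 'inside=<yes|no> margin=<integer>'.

d = (16, 12),  |d|² = 400;  R = 8+3 = 11,  c = 400−11² = 279
v_rel = (-7, -9),  |v_rel|² = 130;  v_rel·d = (-7)·(16) + (-9)·(12) = -220
130·t² + 440·t + 279 = 0  ⇒  m = (-220)² − 130·279 = 12130
m = 12130 > 0,  v_rel·d = -220 < 0  ⇒  outside

inside=no margin=12130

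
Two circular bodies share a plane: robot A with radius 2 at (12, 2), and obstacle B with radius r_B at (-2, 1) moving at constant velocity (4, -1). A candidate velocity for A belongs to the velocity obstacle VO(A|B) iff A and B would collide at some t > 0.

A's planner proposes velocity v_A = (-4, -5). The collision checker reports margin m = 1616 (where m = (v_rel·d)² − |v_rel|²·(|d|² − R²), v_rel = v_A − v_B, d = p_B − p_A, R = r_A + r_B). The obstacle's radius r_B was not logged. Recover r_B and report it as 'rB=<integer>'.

m = 1616
d = (-14, -1);  v_rel = (-8, -4),  |v_rel|² = 80
v_rel×d = (-8)·(-1) − (-4)·(-14) = -48
since m = R²·80 − (-48)²:  R² = (2304 + 1616) / 80 = 49
R = √49 = 7  ⇒  r_B = 7 − 2 = 5

rB=5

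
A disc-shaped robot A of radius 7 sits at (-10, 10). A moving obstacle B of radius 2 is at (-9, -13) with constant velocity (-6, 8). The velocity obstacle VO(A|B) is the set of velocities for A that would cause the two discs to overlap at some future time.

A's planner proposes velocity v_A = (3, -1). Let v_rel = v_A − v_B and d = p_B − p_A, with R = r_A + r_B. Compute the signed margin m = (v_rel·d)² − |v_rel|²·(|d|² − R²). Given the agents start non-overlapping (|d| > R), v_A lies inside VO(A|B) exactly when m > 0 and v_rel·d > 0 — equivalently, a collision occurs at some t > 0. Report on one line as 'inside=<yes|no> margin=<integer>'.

d = (1, -23),  |d|² = 530;  R = 7+2 = 9,  c = 530−9² = 449
v_rel = (9, -9),  |v_rel|² = 162;  v_rel·d = (9)·(1) + (-9)·(-23) = 216
162·t² − 432·t + 449 = 0  ⇒  m = 216² − 162·449 = -26082
m = -26082 < 0,  v_rel·d = 216 > 0  ⇒  outside

inside=no margin=-26082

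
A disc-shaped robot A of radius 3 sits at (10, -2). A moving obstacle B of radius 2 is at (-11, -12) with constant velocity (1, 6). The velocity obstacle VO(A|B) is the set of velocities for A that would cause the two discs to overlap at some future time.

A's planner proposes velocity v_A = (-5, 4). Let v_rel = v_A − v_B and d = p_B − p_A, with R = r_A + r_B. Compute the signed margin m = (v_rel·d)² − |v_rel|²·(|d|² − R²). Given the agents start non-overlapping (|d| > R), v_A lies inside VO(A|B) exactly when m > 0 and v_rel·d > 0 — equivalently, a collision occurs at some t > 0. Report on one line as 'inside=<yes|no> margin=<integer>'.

d = (-21, -10),  |d|² = 541;  R = 3+2 = 5,  c = 541−5² = 516
v_rel = (-6, -2),  |v_rel|² = 40;  v_rel·d = (-6)·(-21) + (-2)·(-10) = 146
40·t² − 292·t + 516 = 0  ⇒  m = 146² − 40·516 = 676
m = 676 > 0,  v_rel·d = 146 > 0  ⇒  inside

inside=yes margin=676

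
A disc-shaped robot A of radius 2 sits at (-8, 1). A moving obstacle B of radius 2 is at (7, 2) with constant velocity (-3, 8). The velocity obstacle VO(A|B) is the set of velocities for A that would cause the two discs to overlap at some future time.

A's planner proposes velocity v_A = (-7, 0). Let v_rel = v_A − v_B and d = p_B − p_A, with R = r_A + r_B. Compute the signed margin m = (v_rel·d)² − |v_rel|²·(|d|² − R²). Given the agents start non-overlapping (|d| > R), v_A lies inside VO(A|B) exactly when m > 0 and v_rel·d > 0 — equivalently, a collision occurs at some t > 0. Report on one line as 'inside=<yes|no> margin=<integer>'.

d = (15, 1),  |d|² = 226;  R = 2+2 = 4,  c = 226−4² = 210
v_rel = (-4, -8),  |v_rel|² = 80;  v_rel·d = (-4)·(15) + (-8)·(1) = -68
80·t² + 136·t + 210 = 0  ⇒  m = (-68)² − 80·210 = -12176
m = -12176 < 0,  v_rel·d = -68 < 0  ⇒  outside

inside=no margin=-12176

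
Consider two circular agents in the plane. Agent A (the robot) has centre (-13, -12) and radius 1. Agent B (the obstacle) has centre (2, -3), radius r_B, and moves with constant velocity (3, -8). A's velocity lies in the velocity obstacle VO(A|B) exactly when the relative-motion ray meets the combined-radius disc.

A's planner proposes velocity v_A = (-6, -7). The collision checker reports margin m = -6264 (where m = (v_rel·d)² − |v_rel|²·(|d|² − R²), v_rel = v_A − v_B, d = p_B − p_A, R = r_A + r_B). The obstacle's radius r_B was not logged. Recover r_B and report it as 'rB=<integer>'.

m = -6264
d = (15, 9);  v_rel = (-9, 1),  |v_rel|² = 82
v_rel×d = (-9)·(9) − (1)·(15) = -96
since m = R²·82 − (-96)²:  R² = (9216 + -6264) / 82 = 36
R = √36 = 6  ⇒  r_B = 6 − 1 = 5

rB=5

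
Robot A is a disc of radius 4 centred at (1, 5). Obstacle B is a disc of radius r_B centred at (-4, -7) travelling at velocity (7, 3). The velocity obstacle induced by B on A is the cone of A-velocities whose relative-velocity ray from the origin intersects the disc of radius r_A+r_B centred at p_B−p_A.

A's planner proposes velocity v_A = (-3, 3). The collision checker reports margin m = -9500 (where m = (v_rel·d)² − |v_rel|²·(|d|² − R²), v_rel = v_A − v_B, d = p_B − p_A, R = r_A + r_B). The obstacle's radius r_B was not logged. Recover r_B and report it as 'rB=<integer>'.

m = -9500
d = (-5, -12);  v_rel = (-10, 0),  |v_rel|² = 100
v_rel×d = (-10)·(-12) − (0)·(-5) = 120
since m = R²·100 − 120²:  R² = (14400 + -9500) / 100 = 49
R = √49 = 7  ⇒  r_B = 7 − 4 = 3

rB=3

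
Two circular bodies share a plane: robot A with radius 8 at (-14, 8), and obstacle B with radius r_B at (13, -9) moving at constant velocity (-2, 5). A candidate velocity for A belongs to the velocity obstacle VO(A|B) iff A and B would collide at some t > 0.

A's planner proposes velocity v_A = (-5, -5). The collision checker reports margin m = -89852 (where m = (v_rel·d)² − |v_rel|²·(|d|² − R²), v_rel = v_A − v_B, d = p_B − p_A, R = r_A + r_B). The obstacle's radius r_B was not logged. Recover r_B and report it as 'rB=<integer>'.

m = -89852
d = (27, -17);  v_rel = (-3, -10),  |v_rel|² = 109
v_rel×d = (-3)·(-17) − (-10)·(27) = 321
since m = R²·109 − 321²:  R² = (103041 + -89852) / 109 = 121
R = √121 = 11  ⇒  r_B = 11 − 8 = 3

rB=3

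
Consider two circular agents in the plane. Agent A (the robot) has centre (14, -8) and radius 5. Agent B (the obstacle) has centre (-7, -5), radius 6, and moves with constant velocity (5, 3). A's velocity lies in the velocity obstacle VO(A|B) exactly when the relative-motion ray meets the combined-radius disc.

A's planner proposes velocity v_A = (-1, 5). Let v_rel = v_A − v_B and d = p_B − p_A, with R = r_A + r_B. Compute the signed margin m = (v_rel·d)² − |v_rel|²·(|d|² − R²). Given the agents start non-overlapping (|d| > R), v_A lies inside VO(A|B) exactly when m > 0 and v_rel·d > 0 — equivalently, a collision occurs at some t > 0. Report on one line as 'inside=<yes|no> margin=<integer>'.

d = (-21, 3),  |d|² = 450;  R = 5+6 = 11,  c = 450−11² = 329
v_rel = (-6, 2),  |v_rel|² = 40;  v_rel·d = (-6)·(-21) + (2)·(3) = 132
40·t² − 264·t + 329 = 0  ⇒  m = 132² − 40·329 = 4264
m = 4264 > 0,  v_rel·d = 132 > 0  ⇒  inside

inside=yes margin=4264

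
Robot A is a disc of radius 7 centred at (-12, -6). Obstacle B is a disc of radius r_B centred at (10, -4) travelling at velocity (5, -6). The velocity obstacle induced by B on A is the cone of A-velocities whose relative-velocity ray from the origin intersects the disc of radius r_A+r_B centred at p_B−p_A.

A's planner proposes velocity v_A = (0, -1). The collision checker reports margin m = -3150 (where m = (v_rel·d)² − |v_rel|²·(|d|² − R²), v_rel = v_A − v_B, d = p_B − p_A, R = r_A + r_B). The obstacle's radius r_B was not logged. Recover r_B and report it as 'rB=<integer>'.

m = -3150
d = (22, 2);  v_rel = (-5, 5),  |v_rel|² = 50
v_rel×d = (-5)·(2) − (5)·(22) = -120
since m = R²·50 − (-120)²:  R² = (14400 + -3150) / 50 = 225
R = √225 = 15  ⇒  r_B = 15 − 7 = 8

rB=8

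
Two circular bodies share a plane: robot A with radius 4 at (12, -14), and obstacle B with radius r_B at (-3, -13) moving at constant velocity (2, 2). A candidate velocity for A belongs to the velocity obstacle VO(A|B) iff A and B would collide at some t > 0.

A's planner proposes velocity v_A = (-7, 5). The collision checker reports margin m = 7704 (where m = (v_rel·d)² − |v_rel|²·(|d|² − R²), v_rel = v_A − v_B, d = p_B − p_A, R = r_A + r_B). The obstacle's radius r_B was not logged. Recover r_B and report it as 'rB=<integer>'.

m = 7704
d = (-15, 1);  v_rel = (-9, 3),  |v_rel|² = 90
v_rel×d = (-9)·(1) − (3)·(-15) = 36
since m = R²·90 − 36²:  R² = (1296 + 7704) / 90 = 100
R = √100 = 10  ⇒  r_B = 10 − 4 = 6

rB=6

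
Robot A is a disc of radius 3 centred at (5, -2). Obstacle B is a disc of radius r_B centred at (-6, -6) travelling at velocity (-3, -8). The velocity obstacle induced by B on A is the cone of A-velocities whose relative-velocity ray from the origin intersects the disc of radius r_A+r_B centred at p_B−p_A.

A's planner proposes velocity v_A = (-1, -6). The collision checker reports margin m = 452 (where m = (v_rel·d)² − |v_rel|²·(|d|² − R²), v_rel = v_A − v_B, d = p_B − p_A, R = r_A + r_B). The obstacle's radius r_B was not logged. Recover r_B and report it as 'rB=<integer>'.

m = 452
d = (-11, -4);  v_rel = (2, 2),  |v_rel|² = 8
v_rel×d = (2)·(-4) − (2)·(-11) = 14
since m = R²·8 − 14²:  R² = (196 + 452) / 8 = 81
R = √81 = 9  ⇒  r_B = 9 − 3 = 6

rB=6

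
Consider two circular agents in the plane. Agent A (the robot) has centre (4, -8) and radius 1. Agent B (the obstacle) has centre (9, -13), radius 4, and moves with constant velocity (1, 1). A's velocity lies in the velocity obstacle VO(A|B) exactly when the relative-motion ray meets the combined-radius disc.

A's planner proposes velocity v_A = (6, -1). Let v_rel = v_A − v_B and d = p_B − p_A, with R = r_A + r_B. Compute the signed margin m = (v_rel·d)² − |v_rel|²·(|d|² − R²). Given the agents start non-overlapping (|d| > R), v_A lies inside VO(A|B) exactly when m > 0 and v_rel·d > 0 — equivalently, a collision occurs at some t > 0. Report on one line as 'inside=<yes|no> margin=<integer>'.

d = (5, -5),  |d|² = 50;  R = 1+4 = 5,  c = 50−5² = 25
v_rel = (5, -2),  |v_rel|² = 29;  v_rel·d = (5)·(5) + (-2)·(-5) = 35
29·t² − 70·t + 25 = 0  ⇒  m = 35² − 29·25 = 500
m = 500 > 0,  v_rel·d = 35 > 0  ⇒  inside

inside=yes margin=500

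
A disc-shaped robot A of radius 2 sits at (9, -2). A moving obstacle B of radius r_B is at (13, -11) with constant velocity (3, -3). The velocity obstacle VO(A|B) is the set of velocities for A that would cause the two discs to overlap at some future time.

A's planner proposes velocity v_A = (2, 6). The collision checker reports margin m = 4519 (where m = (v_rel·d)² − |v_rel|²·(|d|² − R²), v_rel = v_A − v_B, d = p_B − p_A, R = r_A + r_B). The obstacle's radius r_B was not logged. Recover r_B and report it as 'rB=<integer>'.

m = 4519
d = (4, -9);  v_rel = (-1, 9),  |v_rel|² = 82
v_rel×d = (-1)·(-9) − (9)·(4) = -27
since m = R²·82 − (-27)²:  R² = (729 + 4519) / 82 = 64
R = √64 = 8  ⇒  r_B = 8 − 2 = 6

rB=6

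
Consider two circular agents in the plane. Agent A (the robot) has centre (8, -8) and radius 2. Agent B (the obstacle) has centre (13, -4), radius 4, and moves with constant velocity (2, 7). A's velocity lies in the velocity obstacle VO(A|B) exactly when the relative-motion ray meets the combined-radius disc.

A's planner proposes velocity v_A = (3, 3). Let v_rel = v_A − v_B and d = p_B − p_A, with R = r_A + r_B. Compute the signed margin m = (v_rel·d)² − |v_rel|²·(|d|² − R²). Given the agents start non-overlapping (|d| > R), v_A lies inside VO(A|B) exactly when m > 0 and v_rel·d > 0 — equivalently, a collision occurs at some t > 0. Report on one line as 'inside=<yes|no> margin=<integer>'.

d = (5, 4),  |d|² = 41;  R = 2+4 = 6,  c = 41−6² = 5
v_rel = (1, -4),  |v_rel|² = 17;  v_rel·d = (1)·(5) + (-4)·(4) = -11
17·t² + 22·t + 5 = 0  ⇒  m = (-11)² − 17·5 = 36
m = 36 > 0,  v_rel·d = -11 < 0  ⇒  outside

inside=no margin=36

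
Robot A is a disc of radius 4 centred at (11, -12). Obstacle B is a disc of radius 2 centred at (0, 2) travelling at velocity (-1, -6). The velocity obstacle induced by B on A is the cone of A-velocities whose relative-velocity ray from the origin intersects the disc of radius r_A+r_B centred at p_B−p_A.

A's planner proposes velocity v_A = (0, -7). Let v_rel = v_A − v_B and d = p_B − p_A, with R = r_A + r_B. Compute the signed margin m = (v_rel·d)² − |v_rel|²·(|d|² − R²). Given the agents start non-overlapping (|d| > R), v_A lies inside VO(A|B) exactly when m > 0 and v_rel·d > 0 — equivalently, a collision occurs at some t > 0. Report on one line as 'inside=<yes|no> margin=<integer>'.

d = (-11, 14),  |d|² = 317;  R = 4+2 = 6,  c = 317−6² = 281
v_rel = (1, -1),  |v_rel|² = 2;  v_rel·d = (1)·(-11) + (-1)·(14) = -25
2·t² + 50·t + 281 = 0  ⇒  m = (-25)² − 2·281 = 63
m = 63 > 0,  v_rel·d = -25 < 0  ⇒  outside

inside=no margin=63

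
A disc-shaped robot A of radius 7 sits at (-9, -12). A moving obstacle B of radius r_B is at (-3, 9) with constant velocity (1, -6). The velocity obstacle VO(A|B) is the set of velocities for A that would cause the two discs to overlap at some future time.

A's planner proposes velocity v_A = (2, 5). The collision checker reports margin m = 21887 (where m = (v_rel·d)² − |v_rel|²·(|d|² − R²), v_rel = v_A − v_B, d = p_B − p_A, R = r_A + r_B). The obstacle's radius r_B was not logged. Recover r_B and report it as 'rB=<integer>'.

m = 21887
d = (6, 21);  v_rel = (1, 11),  |v_rel|² = 122
v_rel×d = (1)·(21) − (11)·(6) = -45
since m = R²·122 − (-45)²:  R² = (2025 + 21887) / 122 = 196
R = √196 = 14  ⇒  r_B = 14 − 7 = 7

rB=7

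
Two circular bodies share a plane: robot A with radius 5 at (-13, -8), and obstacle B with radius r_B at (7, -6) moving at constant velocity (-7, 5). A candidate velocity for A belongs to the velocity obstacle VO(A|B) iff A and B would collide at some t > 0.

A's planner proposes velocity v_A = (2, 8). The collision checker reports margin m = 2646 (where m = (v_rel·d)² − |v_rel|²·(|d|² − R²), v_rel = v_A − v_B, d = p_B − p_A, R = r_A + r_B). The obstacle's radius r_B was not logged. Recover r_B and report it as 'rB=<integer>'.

m = 2646
d = (20, 2);  v_rel = (9, 3),  |v_rel|² = 90
v_rel×d = (9)·(2) − (3)·(20) = -42
since m = R²·90 − (-42)²:  R² = (1764 + 2646) / 90 = 49
R = √49 = 7  ⇒  r_B = 7 − 5 = 2

rB=2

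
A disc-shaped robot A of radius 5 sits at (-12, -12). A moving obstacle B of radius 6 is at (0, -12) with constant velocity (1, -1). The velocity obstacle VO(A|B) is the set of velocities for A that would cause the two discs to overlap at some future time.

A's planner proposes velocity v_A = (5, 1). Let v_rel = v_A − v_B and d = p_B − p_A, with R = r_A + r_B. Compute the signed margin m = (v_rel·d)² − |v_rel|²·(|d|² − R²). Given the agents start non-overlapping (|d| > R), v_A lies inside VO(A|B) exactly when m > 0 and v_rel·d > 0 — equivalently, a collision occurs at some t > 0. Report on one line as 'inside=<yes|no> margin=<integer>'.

d = (12, 0),  |d|² = 144;  R = 5+6 = 11,  c = 144−11² = 23
v_rel = (4, 2),  |v_rel|² = 20;  v_rel·d = (4)·(12) + (2)·(0) = 48
20·t² − 96·t + 23 = 0  ⇒  m = 48² − 20·23 = 1844
m = 1844 > 0,  v_rel·d = 48 > 0  ⇒  inside

inside=yes margin=1844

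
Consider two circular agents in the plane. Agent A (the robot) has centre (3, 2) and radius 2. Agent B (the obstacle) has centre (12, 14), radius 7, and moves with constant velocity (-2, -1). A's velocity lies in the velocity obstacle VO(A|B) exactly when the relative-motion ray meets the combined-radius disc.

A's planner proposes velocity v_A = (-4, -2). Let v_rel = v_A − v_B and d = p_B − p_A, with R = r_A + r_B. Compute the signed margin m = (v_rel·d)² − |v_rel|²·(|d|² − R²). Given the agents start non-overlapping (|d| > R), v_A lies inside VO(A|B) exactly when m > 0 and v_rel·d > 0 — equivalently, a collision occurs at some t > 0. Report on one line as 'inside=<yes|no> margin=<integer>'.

d = (9, 12),  |d|² = 225;  R = 2+7 = 9,  c = 225−9² = 144
v_rel = (-2, -1),  |v_rel|² = 5;  v_rel·d = (-2)·(9) + (-1)·(12) = -30
5·t² + 60·t + 144 = 0  ⇒  m = (-30)² − 5·144 = 180
m = 180 > 0,  v_rel·d = -30 < 0  ⇒  outside

inside=no margin=180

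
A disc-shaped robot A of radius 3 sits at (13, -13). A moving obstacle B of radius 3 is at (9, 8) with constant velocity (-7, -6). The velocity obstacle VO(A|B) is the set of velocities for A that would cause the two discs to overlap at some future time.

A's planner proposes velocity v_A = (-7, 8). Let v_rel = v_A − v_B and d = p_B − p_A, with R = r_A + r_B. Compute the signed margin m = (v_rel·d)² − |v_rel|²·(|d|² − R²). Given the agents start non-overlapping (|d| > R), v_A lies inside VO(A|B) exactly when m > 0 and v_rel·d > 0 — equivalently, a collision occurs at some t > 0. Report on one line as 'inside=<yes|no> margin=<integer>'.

d = (-4, 21),  |d|² = 457;  R = 3+3 = 6,  c = 457−6² = 421
v_rel = (0, 14),  |v_rel|² = 196;  v_rel·d = (0)·(-4) + (14)·(21) = 294
196·t² − 588·t + 421 = 0  ⇒  m = 294² − 196·421 = 3920
m = 3920 > 0,  v_rel·d = 294 > 0  ⇒  inside

inside=yes margin=3920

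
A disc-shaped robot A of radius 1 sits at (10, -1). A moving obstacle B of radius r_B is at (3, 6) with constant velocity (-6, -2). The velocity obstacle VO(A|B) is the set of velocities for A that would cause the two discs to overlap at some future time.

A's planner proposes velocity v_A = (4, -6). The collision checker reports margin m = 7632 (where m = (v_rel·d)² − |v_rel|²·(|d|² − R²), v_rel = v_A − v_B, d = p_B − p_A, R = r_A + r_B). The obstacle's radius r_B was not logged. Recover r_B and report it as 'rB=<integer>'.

m = 7632
d = (-7, 7);  v_rel = (10, -4),  |v_rel|² = 116
v_rel×d = (10)·(7) − (-4)·(-7) = 42
since m = R²·116 − 42²:  R² = (1764 + 7632) / 116 = 81
R = √81 = 9  ⇒  r_B = 9 − 1 = 8

rB=8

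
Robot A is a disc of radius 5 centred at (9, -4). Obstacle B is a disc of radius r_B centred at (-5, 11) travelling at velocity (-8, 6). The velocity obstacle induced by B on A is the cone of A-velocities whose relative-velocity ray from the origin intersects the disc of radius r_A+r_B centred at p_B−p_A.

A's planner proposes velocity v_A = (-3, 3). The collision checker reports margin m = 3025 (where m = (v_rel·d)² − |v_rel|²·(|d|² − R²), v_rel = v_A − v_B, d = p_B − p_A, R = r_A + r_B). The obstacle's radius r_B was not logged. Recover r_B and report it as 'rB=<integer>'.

m = 3025
d = (-14, 15);  v_rel = (5, -3),  |v_rel|² = 34
v_rel×d = (5)·(15) − (-3)·(-14) = 33
since m = R²·34 − 33²:  R² = (1089 + 3025) / 34 = 121
R = √121 = 11  ⇒  r_B = 11 − 5 = 6

rB=6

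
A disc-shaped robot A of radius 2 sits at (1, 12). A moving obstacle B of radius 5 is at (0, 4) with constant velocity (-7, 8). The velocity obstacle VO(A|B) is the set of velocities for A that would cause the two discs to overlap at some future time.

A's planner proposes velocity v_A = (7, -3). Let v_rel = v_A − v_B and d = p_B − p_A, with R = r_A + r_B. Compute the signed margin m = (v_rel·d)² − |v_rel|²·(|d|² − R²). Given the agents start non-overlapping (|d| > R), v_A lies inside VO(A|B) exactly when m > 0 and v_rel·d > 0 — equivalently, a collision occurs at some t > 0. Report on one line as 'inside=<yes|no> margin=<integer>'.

d = (-1, -8),  |d|² = 65;  R = 2+5 = 7,  c = 65−7² = 16
v_rel = (14, -11),  |v_rel|² = 317;  v_rel·d = (14)·(-1) + (-11)·(-8) = 74
317·t² − 148·t + 16 = 0  ⇒  m = 74² − 317·16 = 404
m = 404 > 0,  v_rel·d = 74 > 0  ⇒  inside

inside=yes margin=404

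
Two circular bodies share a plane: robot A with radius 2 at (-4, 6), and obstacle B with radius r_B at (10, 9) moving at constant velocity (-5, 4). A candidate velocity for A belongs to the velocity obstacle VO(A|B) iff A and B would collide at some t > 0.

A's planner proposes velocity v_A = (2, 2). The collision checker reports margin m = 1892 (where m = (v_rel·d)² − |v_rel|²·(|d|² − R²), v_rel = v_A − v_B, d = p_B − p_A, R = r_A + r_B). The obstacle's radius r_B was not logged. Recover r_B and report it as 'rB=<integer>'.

m = 1892
d = (14, 3);  v_rel = (7, -2),  |v_rel|² = 53
v_rel×d = (7)·(3) − (-2)·(14) = 49
since m = R²·53 − 49²:  R² = (2401 + 1892) / 53 = 81
R = √81 = 9  ⇒  r_B = 9 − 2 = 7

rB=7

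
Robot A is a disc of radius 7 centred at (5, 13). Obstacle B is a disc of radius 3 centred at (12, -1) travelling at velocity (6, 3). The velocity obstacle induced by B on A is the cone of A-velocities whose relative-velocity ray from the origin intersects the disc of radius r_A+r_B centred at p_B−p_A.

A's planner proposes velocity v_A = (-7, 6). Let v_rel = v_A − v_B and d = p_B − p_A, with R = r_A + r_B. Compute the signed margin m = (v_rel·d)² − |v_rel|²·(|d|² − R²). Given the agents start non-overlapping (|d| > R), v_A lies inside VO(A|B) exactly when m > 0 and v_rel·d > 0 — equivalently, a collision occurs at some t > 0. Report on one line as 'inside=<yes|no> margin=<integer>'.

d = (7, -14),  |d|² = 245;  R = 7+3 = 10,  c = 245−10² = 145
v_rel = (-13, 3),  |v_rel|² = 178;  v_rel·d = (-13)·(7) + (3)·(-14) = -133
178·t² + 266·t + 145 = 0  ⇒  m = (-133)² − 178·145 = -8121
m = -8121 < 0,  v_rel·d = -133 < 0  ⇒  outside

inside=no margin=-8121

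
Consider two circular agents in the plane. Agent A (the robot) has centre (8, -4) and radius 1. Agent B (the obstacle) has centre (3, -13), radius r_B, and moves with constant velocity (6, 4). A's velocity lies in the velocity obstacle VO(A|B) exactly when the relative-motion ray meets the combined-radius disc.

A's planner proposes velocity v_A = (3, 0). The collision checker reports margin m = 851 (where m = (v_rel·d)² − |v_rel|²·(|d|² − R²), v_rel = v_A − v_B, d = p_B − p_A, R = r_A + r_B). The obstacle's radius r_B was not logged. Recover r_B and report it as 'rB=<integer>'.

m = 851
d = (-5, -9);  v_rel = (-3, -4),  |v_rel|² = 25
v_rel×d = (-3)·(-9) − (-4)·(-5) = 7
since m = R²·25 − 7²:  R² = (49 + 851) / 25 = 36
R = √36 = 6  ⇒  r_B = 6 − 1 = 5

rB=5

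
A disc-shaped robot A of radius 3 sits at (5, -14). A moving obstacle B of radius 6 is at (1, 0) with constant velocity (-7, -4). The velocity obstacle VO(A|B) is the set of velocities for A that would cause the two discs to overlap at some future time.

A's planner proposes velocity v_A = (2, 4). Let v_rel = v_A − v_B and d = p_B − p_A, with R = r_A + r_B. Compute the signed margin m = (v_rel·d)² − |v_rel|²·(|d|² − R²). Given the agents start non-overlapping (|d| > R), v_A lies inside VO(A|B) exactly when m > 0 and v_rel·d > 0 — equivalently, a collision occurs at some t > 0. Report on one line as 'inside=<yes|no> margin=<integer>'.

d = (-4, 14),  |d|² = 212;  R = 3+6 = 9,  c = 212−9² = 131
v_rel = (9, 8),  |v_rel|² = 145;  v_rel·d = (9)·(-4) + (8)·(14) = 76
145·t² − 152·t + 131 = 0  ⇒  m = 76² − 145·131 = -13219
m = -13219 < 0,  v_rel·d = 76 > 0  ⇒  outside

inside=no margin=-13219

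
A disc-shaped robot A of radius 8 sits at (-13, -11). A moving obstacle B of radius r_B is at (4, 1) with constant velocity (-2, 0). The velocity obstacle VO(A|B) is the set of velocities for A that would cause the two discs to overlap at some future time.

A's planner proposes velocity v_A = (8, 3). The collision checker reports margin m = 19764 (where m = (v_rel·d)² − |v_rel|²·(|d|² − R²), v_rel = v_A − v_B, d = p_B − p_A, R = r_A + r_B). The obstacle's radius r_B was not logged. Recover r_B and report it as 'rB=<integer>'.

m = 19764
d = (17, 12);  v_rel = (10, 3),  |v_rel|² = 109
v_rel×d = (10)·(12) − (3)·(17) = 69
since m = R²·109 − 69²:  R² = (4761 + 19764) / 109 = 225
R = √225 = 15  ⇒  r_B = 15 − 8 = 7

rB=7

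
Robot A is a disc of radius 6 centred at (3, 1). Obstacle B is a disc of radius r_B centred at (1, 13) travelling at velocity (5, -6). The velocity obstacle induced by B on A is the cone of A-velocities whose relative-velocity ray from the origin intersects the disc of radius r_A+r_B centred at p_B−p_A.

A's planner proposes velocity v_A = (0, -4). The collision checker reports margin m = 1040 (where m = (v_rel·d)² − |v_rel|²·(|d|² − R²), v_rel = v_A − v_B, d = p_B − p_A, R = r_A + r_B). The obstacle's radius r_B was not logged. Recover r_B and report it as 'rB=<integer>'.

m = 1040
d = (-2, 12);  v_rel = (-5, 2),  |v_rel|² = 29
v_rel×d = (-5)·(12) − (2)·(-2) = -56
since m = R²·29 − (-56)²:  R² = (3136 + 1040) / 29 = 144
R = √144 = 12  ⇒  r_B = 12 − 6 = 6

rB=6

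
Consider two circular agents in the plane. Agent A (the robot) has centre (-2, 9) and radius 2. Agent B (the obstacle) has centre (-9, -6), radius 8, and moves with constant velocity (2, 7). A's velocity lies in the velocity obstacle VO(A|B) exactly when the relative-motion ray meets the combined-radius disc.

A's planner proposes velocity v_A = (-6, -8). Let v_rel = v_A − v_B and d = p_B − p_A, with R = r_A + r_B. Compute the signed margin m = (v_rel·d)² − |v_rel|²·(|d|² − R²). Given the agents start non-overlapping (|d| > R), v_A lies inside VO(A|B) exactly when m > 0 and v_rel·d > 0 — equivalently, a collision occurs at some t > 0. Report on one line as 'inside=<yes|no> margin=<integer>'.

d = (-7, -15),  |d|² = 274;  R = 2+8 = 10,  c = 274−10² = 174
v_rel = (-8, -15),  |v_rel|² = 289;  v_rel·d = (-8)·(-7) + (-15)·(-15) = 281
289·t² − 562·t + 174 = 0  ⇒  m = 281² − 289·174 = 28675
m = 28675 > 0,  v_rel·d = 281 > 0  ⇒  inside

inside=yes margin=28675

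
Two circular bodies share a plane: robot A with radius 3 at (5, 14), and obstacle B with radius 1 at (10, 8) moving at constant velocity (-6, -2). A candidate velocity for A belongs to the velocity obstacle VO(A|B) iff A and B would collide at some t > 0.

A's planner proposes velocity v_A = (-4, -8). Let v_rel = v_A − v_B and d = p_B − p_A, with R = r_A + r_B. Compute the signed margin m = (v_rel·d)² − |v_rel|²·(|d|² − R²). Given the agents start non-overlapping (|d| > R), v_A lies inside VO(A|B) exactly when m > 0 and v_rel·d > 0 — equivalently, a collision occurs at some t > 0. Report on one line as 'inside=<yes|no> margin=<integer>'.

d = (5, -6),  |d|² = 61;  R = 3+1 = 4,  c = 61−4² = 45
v_rel = (2, -6),  |v_rel|² = 40;  v_rel·d = (2)·(5) + (-6)·(-6) = 46
40·t² − 92·t + 45 = 0  ⇒  m = 46² − 40·45 = 316
m = 316 > 0,  v_rel·d = 46 > 0  ⇒  inside

inside=yes margin=316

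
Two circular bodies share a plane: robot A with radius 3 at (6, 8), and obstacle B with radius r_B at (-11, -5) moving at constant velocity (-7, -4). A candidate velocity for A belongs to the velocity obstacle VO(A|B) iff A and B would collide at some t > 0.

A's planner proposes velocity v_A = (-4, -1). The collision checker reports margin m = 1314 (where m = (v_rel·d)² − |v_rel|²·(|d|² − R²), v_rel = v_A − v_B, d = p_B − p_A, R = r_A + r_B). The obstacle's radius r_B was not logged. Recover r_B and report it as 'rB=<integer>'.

m = 1314
d = (-17, -13);  v_rel = (3, 3),  |v_rel|² = 18
v_rel×d = (3)·(-13) − (3)·(-17) = 12
since m = R²·18 − 12²:  R² = (144 + 1314) / 18 = 81
R = √81 = 9  ⇒  r_B = 9 − 3 = 6

rB=6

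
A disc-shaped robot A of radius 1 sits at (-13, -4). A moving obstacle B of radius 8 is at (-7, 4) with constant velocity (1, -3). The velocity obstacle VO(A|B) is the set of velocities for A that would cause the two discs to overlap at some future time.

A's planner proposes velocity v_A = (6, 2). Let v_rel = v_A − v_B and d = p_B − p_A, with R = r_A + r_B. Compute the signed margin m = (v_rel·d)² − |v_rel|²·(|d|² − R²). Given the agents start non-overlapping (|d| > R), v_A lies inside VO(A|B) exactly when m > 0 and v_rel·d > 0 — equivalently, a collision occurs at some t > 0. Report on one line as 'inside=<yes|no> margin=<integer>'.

d = (6, 8),  |d|² = 100;  R = 1+8 = 9,  c = 100−9² = 19
v_rel = (5, 5),  |v_rel|² = 50;  v_rel·d = (5)·(6) + (5)·(8) = 70
50·t² − 140·t + 19 = 0  ⇒  m = 70² − 50·19 = 3950
m = 3950 > 0,  v_rel·d = 70 > 0  ⇒  inside

inside=yes margin=3950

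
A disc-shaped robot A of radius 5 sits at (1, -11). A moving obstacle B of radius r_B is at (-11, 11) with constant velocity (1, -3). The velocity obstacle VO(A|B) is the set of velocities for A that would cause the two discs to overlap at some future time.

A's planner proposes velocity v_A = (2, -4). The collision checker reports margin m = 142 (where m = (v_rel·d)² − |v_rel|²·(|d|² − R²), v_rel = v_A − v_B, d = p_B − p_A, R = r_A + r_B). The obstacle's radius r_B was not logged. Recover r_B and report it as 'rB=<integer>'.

m = 142
d = (-12, 22);  v_rel = (1, -1),  |v_rel|² = 2
v_rel×d = (1)·(22) − (-1)·(-12) = 10
since m = R²·2 − 10²:  R² = (100 + 142) / 2 = 121
R = √121 = 11  ⇒  r_B = 11 − 5 = 6

rB=6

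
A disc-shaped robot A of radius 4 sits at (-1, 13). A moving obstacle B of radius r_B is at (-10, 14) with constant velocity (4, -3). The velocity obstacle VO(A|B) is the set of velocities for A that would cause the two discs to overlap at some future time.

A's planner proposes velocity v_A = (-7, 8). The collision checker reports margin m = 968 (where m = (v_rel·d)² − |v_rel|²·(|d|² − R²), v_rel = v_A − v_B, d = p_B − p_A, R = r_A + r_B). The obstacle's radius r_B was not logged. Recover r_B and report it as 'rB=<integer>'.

m = 968
d = (-9, 1);  v_rel = (-11, 11),  |v_rel|² = 242
v_rel×d = (-11)·(1) − (11)·(-9) = 88
since m = R²·242 − 88²:  R² = (7744 + 968) / 242 = 36
R = √36 = 6  ⇒  r_B = 6 − 4 = 2

rB=2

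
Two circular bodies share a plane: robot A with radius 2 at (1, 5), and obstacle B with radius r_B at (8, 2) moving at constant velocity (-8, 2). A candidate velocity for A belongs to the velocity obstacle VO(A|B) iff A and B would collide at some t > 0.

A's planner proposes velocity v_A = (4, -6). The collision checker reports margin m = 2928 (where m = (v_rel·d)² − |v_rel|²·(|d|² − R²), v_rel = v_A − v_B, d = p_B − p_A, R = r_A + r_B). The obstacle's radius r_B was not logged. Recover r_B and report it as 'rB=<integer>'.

m = 2928
d = (7, -3);  v_rel = (12, -8),  |v_rel|² = 208
v_rel×d = (12)·(-3) − (-8)·(7) = 20
since m = R²·208 − 20²:  R² = (400 + 2928) / 208 = 16
R = √16 = 4  ⇒  r_B = 4 − 2 = 2

rB=2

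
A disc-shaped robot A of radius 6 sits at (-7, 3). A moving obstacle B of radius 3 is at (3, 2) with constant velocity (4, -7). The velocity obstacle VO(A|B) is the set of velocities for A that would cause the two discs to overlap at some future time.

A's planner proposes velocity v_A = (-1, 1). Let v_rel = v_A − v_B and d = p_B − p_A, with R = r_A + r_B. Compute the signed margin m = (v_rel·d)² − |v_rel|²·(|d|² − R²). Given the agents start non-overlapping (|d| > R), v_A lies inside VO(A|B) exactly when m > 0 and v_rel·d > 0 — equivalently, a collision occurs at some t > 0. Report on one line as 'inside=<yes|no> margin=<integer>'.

d = (10, -1),  |d|² = 101;  R = 6+3 = 9,  c = 101−9² = 20
v_rel = (-5, 8),  |v_rel|² = 89;  v_rel·d = (-5)·(10) + (8)·(-1) = -58
89·t² + 116·t + 20 = 0  ⇒  m = (-58)² − 89·20 = 1584
m = 1584 > 0,  v_rel·d = -58 < 0  ⇒  outside

inside=no margin=1584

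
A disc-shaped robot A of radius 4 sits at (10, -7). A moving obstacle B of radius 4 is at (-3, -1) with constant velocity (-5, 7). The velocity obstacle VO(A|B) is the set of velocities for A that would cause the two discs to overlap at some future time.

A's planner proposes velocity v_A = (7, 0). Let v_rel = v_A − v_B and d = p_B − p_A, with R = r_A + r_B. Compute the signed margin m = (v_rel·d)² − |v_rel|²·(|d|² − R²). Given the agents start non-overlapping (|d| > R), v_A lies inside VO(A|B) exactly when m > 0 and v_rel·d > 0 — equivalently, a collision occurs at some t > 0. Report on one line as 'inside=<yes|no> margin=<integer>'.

d = (-13, 6),  |d|² = 205;  R = 4+4 = 8,  c = 205−8² = 141
v_rel = (12, -7),  |v_rel|² = 193;  v_rel·d = (12)·(-13) + (-7)·(6) = -198
193·t² + 396·t + 141 = 0  ⇒  m = (-198)² − 193·141 = 11991
m = 11991 > 0,  v_rel·d = -198 < 0  ⇒  outside

inside=no margin=11991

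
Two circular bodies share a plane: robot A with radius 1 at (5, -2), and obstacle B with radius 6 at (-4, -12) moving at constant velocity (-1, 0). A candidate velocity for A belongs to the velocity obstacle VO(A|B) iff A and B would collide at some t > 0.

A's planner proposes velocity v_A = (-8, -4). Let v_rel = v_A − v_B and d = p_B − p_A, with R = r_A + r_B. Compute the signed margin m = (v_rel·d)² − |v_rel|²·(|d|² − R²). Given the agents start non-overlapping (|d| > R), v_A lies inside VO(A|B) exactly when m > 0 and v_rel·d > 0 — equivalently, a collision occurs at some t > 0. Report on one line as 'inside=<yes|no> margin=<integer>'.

d = (-9, -10),  |d|² = 181;  R = 1+6 = 7,  c = 181−7² = 132
v_rel = (-7, -4),  |v_rel|² = 65;  v_rel·d = (-7)·(-9) + (-4)·(-10) = 103
65·t² − 206·t + 132 = 0  ⇒  m = 103² − 65·132 = 2029
m = 2029 > 0,  v_rel·d = 103 > 0  ⇒  inside

inside=yes margin=2029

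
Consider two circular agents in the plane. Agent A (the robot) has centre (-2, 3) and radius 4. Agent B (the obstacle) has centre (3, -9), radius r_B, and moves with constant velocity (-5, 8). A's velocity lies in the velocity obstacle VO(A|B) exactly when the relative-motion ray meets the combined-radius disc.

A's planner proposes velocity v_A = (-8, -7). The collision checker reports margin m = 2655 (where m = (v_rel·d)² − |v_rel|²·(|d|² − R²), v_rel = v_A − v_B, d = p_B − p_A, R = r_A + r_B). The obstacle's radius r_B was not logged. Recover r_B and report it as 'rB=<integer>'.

m = 2655
d = (5, -12);  v_rel = (-3, -15),  |v_rel|² = 234
v_rel×d = (-3)·(-12) − (-15)·(5) = 111
since m = R²·234 − 111²:  R² = (12321 + 2655) / 234 = 64
R = √64 = 8  ⇒  r_B = 8 − 4 = 4

rB=4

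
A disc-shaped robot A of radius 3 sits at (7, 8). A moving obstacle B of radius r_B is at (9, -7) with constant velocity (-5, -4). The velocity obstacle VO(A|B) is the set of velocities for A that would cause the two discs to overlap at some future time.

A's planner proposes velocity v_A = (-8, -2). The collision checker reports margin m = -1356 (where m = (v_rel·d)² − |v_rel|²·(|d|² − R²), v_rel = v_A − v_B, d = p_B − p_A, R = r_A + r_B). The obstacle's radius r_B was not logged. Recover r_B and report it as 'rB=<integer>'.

m = -1356
d = (2, -15);  v_rel = (-3, 2),  |v_rel|² = 13
v_rel×d = (-3)·(-15) − (2)·(2) = 41
since m = R²·13 − 41²:  R² = (1681 + -1356) / 13 = 25
R = √25 = 5  ⇒  r_B = 5 − 3 = 2

rB=2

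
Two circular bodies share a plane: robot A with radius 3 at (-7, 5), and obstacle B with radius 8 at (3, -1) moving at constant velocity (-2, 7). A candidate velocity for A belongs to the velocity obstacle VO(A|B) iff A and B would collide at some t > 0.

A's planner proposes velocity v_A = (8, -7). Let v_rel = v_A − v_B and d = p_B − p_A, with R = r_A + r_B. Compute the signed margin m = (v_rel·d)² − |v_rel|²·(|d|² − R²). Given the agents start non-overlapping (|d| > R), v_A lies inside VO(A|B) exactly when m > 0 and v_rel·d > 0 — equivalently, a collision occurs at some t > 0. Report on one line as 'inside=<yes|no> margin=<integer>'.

d = (10, -6),  |d|² = 136;  R = 3+8 = 11,  c = 136−11² = 15
v_rel = (10, -14),  |v_rel|² = 296;  v_rel·d = (10)·(10) + (-14)·(-6) = 184
296·t² − 368·t + 15 = 0  ⇒  m = 184² − 296·15 = 29416
m = 29416 > 0,  v_rel·d = 184 > 0  ⇒  inside

inside=yes margin=29416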